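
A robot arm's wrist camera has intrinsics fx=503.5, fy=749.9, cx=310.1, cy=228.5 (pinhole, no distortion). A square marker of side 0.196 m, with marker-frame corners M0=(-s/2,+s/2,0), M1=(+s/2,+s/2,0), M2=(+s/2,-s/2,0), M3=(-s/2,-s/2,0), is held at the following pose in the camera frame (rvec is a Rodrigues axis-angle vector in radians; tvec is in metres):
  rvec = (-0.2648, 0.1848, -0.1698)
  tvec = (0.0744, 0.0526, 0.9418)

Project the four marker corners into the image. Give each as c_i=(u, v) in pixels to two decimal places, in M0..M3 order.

Intrinsics K: fx=503.5, fy=749.9, cx=310.1, cy=228.5
Marker side s = 0.196 m; corners in marker frame (Z=0):
  M0 = (-0.0980, +0.0980, 0)
  M1 = (+0.0980, +0.0980, 0)
  M2 = (+0.0980, -0.0980, 0)
  M3 = (-0.0980, -0.0980, 0)
rvec = (-0.2648, 0.1848, -0.1698), |rvec| = θ = 0.36483 rad = 20.903°
Rodrigues: sinθ=0.35679, 1−cosθ=0.06582; R = I + sinθ·[k]× + (1−cosθ)·[k]×²:
    [+0.96886 +0.14186 +0.20296]
    [-0.19026 +0.95107 +0.24345]
    [-0.15849 -0.27448 +0.94844]
t = (0.0744, 0.0526, 0.9418) m
M0: Pc = R·M0+t = (-0.00665, +0.16445, +0.93043); u = 503.5·(-0.00665)/0.93043 + 310.1 = 306.5038, v = 749.9·(+0.16445)/0.93043 + 228.5 = 361.0415
M1: Pc = R·M1+t = (+0.18325, +0.12716, +0.89937); u = 503.5·(+0.18325)/0.89937 + 310.1 = 412.6903, v = 749.9·(+0.12716)/0.89937 + 228.5 = 334.5269
M2: Pc = R·M2+t = (+0.15545, -0.05925, +0.95317); u = 503.5·(+0.15545)/0.95317 + 310.1 = 392.2124, v = 749.9·(-0.05925)/0.95317 + 228.5 = 181.8853
M3: Pc = R·M3+t = (-0.03445, -0.02196, +0.98423); u = 503.5·(-0.03445)/0.98423 + 310.1 = 292.4764, v = 749.9·(-0.02196)/0.98423 + 228.5 = 211.7684

c0=(306.50, 361.04) c1=(412.69, 334.53) c2=(392.21, 181.89) c3=(292.48, 211.77)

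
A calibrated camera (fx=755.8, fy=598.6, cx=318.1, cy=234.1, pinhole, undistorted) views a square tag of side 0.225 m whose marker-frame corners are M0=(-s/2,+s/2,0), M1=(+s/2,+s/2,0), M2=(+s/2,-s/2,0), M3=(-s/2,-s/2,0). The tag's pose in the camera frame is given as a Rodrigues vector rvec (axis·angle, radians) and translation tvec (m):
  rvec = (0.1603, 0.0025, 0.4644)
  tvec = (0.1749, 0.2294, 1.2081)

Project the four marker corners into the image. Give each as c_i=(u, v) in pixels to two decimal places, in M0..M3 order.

Intrinsics K: fx=755.8, fy=598.6, cx=318.1, cy=234.1
Marker side s = 0.225 m; corners in marker frame (Z=0):
  M0 = (-0.1125, +0.1125, 0)
  M1 = (+0.1125, +0.1125, 0)
  M2 = (+0.1125, -0.1125, 0)
  M3 = (-0.1125, -0.1125, 0)
rvec = (0.1603, 0.0025, 0.4644), |rvec| = θ = 0.49129 rad = 28.149°
Rodrigues: sinθ=0.47177, 1−cosθ=0.11828; R = I + sinθ·[k]× + (1−cosθ)·[k]×²:
    [+0.89431 -0.44575 +0.03888]
    [+0.44614 +0.88173 -0.15336]
    [+0.03408 +0.15450 +0.98741]
t = (0.1749, 0.2294, 1.2081) m
M0: Pc = R·M0+t = (+0.02414, +0.27840, +1.22165); u = 755.8·(+0.02414)/1.22165 + 318.1 = 333.0367, v = 598.6·(+0.27840)/1.22165 + 234.1 = 370.5162
M1: Pc = R·M1+t = (+0.22536, +0.37878, +1.22931); u = 755.8·(+0.22536)/1.22931 + 318.1 = 456.6570, v = 598.6·(+0.37878)/1.22931 + 234.1 = 418.5447
M2: Pc = R·M2+t = (+0.32566, +0.18040, +1.19455); u = 755.8·(+0.32566)/1.19455 + 318.1 = 524.1448, v = 598.6·(+0.18040)/1.19455 + 234.1 = 324.4981
M3: Pc = R·M3+t = (+0.12444, +0.08002, +1.18689); u = 755.8·(+0.12444)/1.18689 + 318.1 = 397.3399, v = 598.6·(+0.08002)/1.18689 + 234.1 = 274.4553

c0=(333.04, 370.52) c1=(456.66, 418.54) c2=(524.14, 324.50) c3=(397.34, 274.46)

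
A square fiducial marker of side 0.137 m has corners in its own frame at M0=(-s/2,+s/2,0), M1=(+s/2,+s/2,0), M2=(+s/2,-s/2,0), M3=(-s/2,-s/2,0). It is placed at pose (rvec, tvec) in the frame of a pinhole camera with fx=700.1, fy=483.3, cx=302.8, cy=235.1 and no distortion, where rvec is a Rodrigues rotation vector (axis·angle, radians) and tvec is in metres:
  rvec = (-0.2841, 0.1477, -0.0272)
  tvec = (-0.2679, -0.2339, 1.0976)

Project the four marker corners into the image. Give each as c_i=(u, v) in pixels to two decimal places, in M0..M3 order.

c0=(87.09, 161.85) c1=(171.93, 157.57) c2=(175.97, 102.88) c3=(93.97, 107.95)

Intrinsics K: fx=700.1, fy=483.3, cx=302.8, cy=235.1
Marker side s = 0.137 m; corners in marker frame (Z=0):
  M0 = (-0.0685, +0.0685, 0)
  M1 = (+0.0685, +0.0685, 0)
  M2 = (+0.0685, -0.0685, 0)
  M3 = (-0.0685, -0.0685, 0)
rvec = (-0.2841, 0.1477, -0.0272), |rvec| = θ = 0.32135 rad = 18.412°
Rodrigues: sinθ=0.31585, 1−cosθ=0.05119; R = I + sinθ·[k]× + (1−cosθ)·[k]×²:
    [+0.98882 +0.00593 +0.14900]
    [-0.04754 +0.95962 +0.27724]
    [-0.14134 -0.28123 +0.94918]
t = (-0.2679, -0.2339, 1.0976) m
M0: Pc = R·M0+t = (-0.33523, -0.16491, +1.08802); u = 700.1·(-0.33523)/1.08802 + 302.8 = 87.0931, v = 483.3·(-0.16491)/1.08802 + 235.1 = 161.8467
M1: Pc = R·M1+t = (-0.19976, -0.17142, +1.06865); u = 700.1·(-0.19976)/1.06865 + 302.8 = 171.9330, v = 483.3·(-0.17142)/1.06865 + 235.1 = 157.5742
M2: Pc = R·M2+t = (-0.20057, -0.30289, +1.10718); u = 700.1·(-0.20057)/1.10718 + 302.8 = 175.9729, v = 483.3·(-0.30289)/1.10718 + 235.1 = 102.8843
M3: Pc = R·M3+t = (-0.33604, -0.29638, +1.12655); u = 700.1·(-0.33604)/1.12655 + 302.8 = 93.9652, v = 483.3·(-0.29638)/1.12655 + 235.1 = 107.9507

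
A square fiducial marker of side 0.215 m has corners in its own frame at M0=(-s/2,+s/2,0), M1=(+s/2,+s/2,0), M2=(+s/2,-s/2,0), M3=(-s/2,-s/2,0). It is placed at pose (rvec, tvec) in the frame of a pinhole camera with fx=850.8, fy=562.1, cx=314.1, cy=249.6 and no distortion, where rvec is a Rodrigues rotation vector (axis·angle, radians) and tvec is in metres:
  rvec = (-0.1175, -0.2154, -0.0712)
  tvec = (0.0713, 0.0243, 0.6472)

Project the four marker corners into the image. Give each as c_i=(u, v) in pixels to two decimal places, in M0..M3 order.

Intrinsics K: fx=850.8, fy=562.1, cx=314.1, cy=249.6
Marker side s = 0.215 m; corners in marker frame (Z=0):
  M0 = (-0.1075, +0.1075, 0)
  M1 = (+0.1075, +0.1075, 0)
  M2 = (+0.1075, -0.1075, 0)
  M3 = (-0.1075, -0.1075, 0)
rvec = (-0.1175, -0.2154, -0.0712), |rvec| = θ = 0.25549 rad = 14.638°
Rodrigues: sinθ=0.25272, 1−cosθ=0.03246; R = I + sinθ·[k]× + (1−cosθ)·[k]×²:
    [+0.97441 +0.08301 -0.20890]
    [-0.05784 +0.99061 +0.12385]
    [+0.21722 -0.10860 +0.97006]
t = (0.0713, 0.0243, 0.6472) m
M0: Pc = R·M0+t = (-0.02452, +0.13701, +0.61217); u = 850.8·(-0.02452)/0.61217 + 314.1 = 280.0156, v = 562.1·(+0.13701)/0.61217 + 249.6 = 375.4020
M1: Pc = R·M1+t = (+0.18497, +0.12457, +0.65888); u = 850.8·(+0.18497)/0.65888 + 314.1 = 552.9529, v = 562.1·(+0.12457)/0.65888 + 249.6 = 355.8754
M2: Pc = R·M2+t = (+0.16712, -0.08841, +0.68223); u = 850.8·(+0.16712)/0.68223 + 314.1 = 522.5202, v = 562.1·(-0.08841)/0.68223 + 249.6 = 176.7581
M3: Pc = R·M3+t = (-0.04237, -0.07597, +0.63552); u = 850.8·(-0.04237)/0.63552 + 314.1 = 257.3740, v = 562.1·(-0.07597)/0.63552 + 249.6 = 182.4043

c0=(280.02, 375.40) c1=(552.95, 355.88) c2=(522.52, 176.76) c3=(257.37, 182.40)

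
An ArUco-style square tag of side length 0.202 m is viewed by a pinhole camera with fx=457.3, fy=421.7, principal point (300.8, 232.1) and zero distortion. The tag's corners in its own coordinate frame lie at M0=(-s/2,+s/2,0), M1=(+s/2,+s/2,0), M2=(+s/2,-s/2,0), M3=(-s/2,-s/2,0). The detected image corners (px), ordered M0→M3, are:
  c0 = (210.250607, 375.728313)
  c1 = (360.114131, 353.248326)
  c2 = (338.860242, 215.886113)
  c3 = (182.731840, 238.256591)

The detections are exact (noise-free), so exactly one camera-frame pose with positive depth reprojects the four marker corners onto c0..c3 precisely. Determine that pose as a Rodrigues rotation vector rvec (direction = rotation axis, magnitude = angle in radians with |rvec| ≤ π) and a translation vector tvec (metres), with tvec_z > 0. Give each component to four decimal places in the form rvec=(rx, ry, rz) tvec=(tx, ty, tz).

Intrinsics K: fx=457.3, fy=421.7, cx=300.8, cy=232.1
Marker side s = 0.202 m; corners in marker frame (Z=0):
  M0 = (-0.1010, +0.1010, 0)
  M1 = (+0.1010, +0.1010, 0)
  M2 = (+0.1010, -0.1010, 0)
  M3 = (-0.1010, -0.1010, 0)
Detected image corners:
  c0 = (210.250607, 375.728313) px
  c1 = (360.114131, 353.248326) px
  c2 = (338.860242, 215.886113) px
  c3 = (182.731840, 238.256591) px
Planar DLT: solve 8×8 A·h = b for H (H[2,2]=1):
  H  [+766.94873 +174.43605 +273.51059]
  H  [-100.34748 +738.53807 +297.10579]
  H  [+0.03609 +0.19696 +1.00000]
B = K⁻¹H; ‖b₁‖=1.673757, ‖b₂‖=1.673757; λ = 2/(‖b₁‖+‖b₂‖) = 0.597458, sign → tz>0 ⇒ λ=+0.597458
r₁ = λ·B[:,0] = (+0.98783,-0.15404,+0.02156); r₂ = λ·B[:,1] = (+0.15050,+0.98158,+0.11768)
r₃ = r₁×r₂ = (-0.03929,-0.11300,+0.99282); SVD([r₁ r₂ r₃]) → R = UVᵀ:
  R  [+0.98783 +0.15050 -0.03929]
  R  [-0.15404 +0.98158 -0.11300]
  R  [+0.02156 +0.11768 +0.99282]
t = (-0.03565, +0.09210, +0.59746) m
tr R = 2.962230; θ = arccos((tr R − 1)/2) = 0.194653 rad = 11.153°
axis k = ((R−Rᵀ)₃₂, (R−Rᵀ)₁₃, (R−Rᵀ)₂₁) / (2 sinθ) = (+0.596288, -0.157298, -0.787209)
rvec = θ·k = (+0.116069, -0.030618, -0.153232)

rvec=(0.1161, -0.0306, -0.1532) tvec=(-0.0357, 0.0921, 0.5975)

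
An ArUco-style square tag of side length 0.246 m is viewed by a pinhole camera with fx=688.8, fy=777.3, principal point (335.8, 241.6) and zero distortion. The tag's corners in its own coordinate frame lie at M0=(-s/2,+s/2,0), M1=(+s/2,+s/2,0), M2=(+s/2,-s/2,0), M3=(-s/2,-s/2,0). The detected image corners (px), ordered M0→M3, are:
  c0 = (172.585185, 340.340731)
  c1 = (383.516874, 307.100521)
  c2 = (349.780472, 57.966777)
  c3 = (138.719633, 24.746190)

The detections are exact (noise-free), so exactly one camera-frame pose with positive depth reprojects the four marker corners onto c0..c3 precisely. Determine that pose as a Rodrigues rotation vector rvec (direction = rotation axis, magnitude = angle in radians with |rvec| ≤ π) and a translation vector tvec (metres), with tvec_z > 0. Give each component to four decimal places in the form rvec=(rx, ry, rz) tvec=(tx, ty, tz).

Intrinsics K: fx=688.8, fy=777.3, cx=335.8, cy=241.6
Marker side s = 0.246 m; corners in marker frame (Z=0):
  M0 = (-0.1230, +0.1230, 0)
  M1 = (+0.1230, +0.1230, 0)
  M2 = (+0.1230, -0.1230, 0)
  M3 = (-0.1230, -0.1230, 0)
Detected image corners:
  c0 = (172.585185, 340.340731) px
  c1 = (383.516874, 307.100521) px
  c2 = (349.780472, 57.966777) px
  c3 = (138.719633, 24.746190) px
Planar DLT: solve 8×8 A·h = b for H (H[2,2]=1):
  H  [+1107.58057 +97.99324 +273.25271]
  H  [+177.11730 +1104.39988 +179.91949]
  H  [+0.95679 -0.15079 +1.00000]
B = K⁻¹H; ‖b₁‖=1.491104, ‖b₂‖=1.491104; λ = 2/(‖b₁‖+‖b₂‖) = 0.670644, sign → tz>0 ⇒ λ=+0.670644
r₁ = λ·B[:,0] = (+0.76556,-0.04663,+0.64167); r₂ = λ·B[:,1] = (+0.14471,+0.98429,-0.10112)
r₃ = r₁×r₂ = (-0.62687,+0.17027,+0.76029); SVD([r₁ r₂ r₃]) → R = UVᵀ:
  R  [+0.76556 +0.14471 -0.62687]
  R  [-0.04663 +0.98429 +0.17027]
  R  [+0.64167 -0.10112 +0.76029]
t = (-0.06090, -0.05322, +0.67064) m
tr R = 2.510143; θ = arccos((tr R − 1)/2) = 0.715033 rad = 40.968°
axis k = ((R−Rᵀ)₃₂, (R−Rᵀ)₁₃, (R−Rᵀ)₂₁) / (2 sinθ) = (-0.206971, -0.967404, -0.145917)
rvec = θ·k = (-0.147991, -0.691726, -0.104335)

rvec=(-0.1480, -0.6917, -0.1043) tvec=(-0.0609, -0.0532, 0.6706)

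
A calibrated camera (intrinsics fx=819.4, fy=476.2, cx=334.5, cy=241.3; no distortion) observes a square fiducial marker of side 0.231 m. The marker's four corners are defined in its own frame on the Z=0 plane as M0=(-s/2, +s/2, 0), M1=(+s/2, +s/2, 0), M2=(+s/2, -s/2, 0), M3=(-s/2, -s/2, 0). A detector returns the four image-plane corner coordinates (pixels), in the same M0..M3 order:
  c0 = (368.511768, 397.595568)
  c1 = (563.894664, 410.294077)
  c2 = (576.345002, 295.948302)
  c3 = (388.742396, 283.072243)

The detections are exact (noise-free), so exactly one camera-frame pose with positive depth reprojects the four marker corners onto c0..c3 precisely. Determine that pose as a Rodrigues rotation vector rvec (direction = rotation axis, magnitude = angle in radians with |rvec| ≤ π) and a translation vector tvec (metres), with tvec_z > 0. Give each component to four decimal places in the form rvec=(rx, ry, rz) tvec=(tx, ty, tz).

Intrinsics K: fx=819.4, fy=476.2, cx=334.5, cy=241.3
Marker side s = 0.231 m; corners in marker frame (Z=0):
  M0 = (-0.1155, +0.1155, 0)
  M1 = (+0.1155, +0.1155, 0)
  M2 = (+0.1155, -0.1155, 0)
  M3 = (-0.1155, -0.1155, 0)
Detected image corners:
  c0 = (368.511768, 397.595568) px
  c1 = (563.894664, 410.294077) px
  c2 = (576.345002, 295.948302) px
  c3 = (388.742396, 283.072243) px
Planar DLT: solve 8×8 A·h = b for H (H[2,2]=1):
  H  [+841.02658 -153.06552 +474.82620]
  H  [+64.42100 +435.17481 +345.59921]
  H  [+0.02612 -0.17366 +1.00000]
B = K⁻¹H; ‖b₁‖=1.023369, ‖b₂‖=1.023369; λ = 2/(‖b₁‖+‖b₂‖) = 0.977165, sign → tz>0 ⇒ λ=+0.977165
r₁ = λ·B[:,0] = (+0.99254,+0.11926,+0.02553); r₂ = λ·B[:,1] = (-0.11326,+0.97897,-0.16969)
r₃ = r₁×r₂ = (-0.04523,+0.16553,+0.98517); SVD([r₁ r₂ r₃]) → R = UVᵀ:
  R  [+0.99254 -0.11326 -0.04523]
  R  [+0.11926 +0.97897 +0.16553]
  R  [+0.02553 -0.16969 +0.98517]
t = (+0.16734, +0.21402, +0.97716) m
tr R = 2.956669; θ = arccos((tr R − 1)/2) = 0.208540 rad = 11.948°
axis k = ((R−Rᵀ)₃₂, (R−Rᵀ)₁₃, (R−Rᵀ)₂₁) / (2 sinθ) = (-0.809600, -0.170869, +0.561562)
rvec = θ·k = (-0.168834, -0.035633, +0.117108)

rvec=(-0.1688, -0.0356, 0.1171) tvec=(0.1673, 0.2140, 0.9772)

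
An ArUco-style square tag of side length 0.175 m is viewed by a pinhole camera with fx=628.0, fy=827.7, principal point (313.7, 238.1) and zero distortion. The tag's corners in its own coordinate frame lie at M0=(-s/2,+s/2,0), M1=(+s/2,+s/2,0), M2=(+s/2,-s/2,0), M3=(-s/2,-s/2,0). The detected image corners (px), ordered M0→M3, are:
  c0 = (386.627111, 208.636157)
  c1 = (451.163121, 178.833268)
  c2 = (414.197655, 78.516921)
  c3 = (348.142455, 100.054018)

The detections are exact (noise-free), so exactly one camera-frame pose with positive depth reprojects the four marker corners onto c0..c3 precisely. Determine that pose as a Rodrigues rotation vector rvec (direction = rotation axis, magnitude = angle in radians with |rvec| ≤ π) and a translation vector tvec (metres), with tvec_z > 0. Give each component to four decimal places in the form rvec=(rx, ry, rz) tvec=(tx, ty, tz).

rvec=(-0.2499, -0.5188, -0.3699) tvec=(0.1716, -0.1454, 1.2333)

Intrinsics K: fx=628.0, fy=827.7, cx=313.7, cy=238.1
Marker side s = 0.175 m; corners in marker frame (Z=0):
  M0 = (-0.0875, +0.0875, 0)
  M1 = (+0.0875, +0.0875, 0)
  M2 = (+0.0875, -0.0875, 0)
  M3 = (-0.0875, -0.0875, 0)
Detected image corners:
  c0 = (386.627111, 208.636157) px
  c1 = (451.163121, 178.833268) px
  c2 = (414.197655, 78.516921) px
  c3 = (348.142455, 100.054018) px
Planar DLT: solve 8×8 A·h = b for H (H[2,2]=1):
  H  [+543.01267 +170.46156 +401.06007]
  H  [-86.36886 +580.07488 +140.51978]
  H  [+0.42460 -0.11236 +1.00000]
B = K⁻¹H; ‖b₁‖=0.810822, ‖b₂‖=0.810822; λ = 2/(‖b₁‖+‖b₂‖) = 1.233316, sign → tz>0 ⇒ λ=+1.233316
r₁ = λ·B[:,0] = (+0.80483,-0.27933,+0.52366); r₂ = λ·B[:,1] = (+0.40399,+0.90421,-0.13858)
r₃ = r₁×r₂ = (-0.43479,+0.32309,+0.84058); SVD([r₁ r₂ r₃]) → R = UVᵀ:
  R  [+0.80483 +0.40399 -0.43479]
  R  [-0.27933 +0.90421 +0.32309]
  R  [+0.52366 -0.13858 +0.84058]
t = (+0.17156, -0.14540, +1.23332) m
tr R = 2.549617; θ = arccos((tr R − 1)/2) = 0.684384 rad = 39.212°
axis k = ((R−Rᵀ)₃₂, (R−Rᵀ)₁₃, (R−Rᵀ)₂₁) / (2 sinθ) = (-0.365129, -0.758031, -0.540435)
rvec = θ·k = (-0.249888, -0.518785, -0.369865)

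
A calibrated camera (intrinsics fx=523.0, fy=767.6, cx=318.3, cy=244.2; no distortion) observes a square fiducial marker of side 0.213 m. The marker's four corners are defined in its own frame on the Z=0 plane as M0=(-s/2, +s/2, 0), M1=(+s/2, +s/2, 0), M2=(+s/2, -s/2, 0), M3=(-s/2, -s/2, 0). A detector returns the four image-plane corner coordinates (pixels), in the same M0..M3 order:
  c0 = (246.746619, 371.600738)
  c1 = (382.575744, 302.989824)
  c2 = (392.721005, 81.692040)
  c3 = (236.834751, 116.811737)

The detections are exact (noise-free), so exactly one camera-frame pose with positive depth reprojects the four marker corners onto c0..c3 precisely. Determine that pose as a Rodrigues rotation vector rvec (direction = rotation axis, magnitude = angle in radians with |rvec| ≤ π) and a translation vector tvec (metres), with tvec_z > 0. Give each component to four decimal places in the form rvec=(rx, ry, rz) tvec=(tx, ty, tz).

Intrinsics K: fx=523.0, fy=767.6, cx=318.3, cy=244.2
Marker side s = 0.213 m; corners in marker frame (Z=0):
  M0 = (-0.1065, +0.1065, 0)
  M1 = (+0.1065, +0.1065, 0)
  M2 = (+0.1065, -0.1065, 0)
  M3 = (-0.1065, -0.1065, 0)
Detected image corners:
  c0 = (246.746619, 371.600738) px
  c1 = (382.575744, 302.989824) px
  c2 = (392.721005, 81.692040) px
  c3 = (236.834751, 116.811737) px
Planar DLT: solve 8×8 A·h = b for H (H[2,2]=1):
  H  [+933.73387 +198.81698 +320.93944]
  H  [-73.99920 +1251.92135 +224.25199]
  H  [+0.80134 +0.64624 +1.00000]
B = K⁻¹H; ‖b₁‖=1.565075, ‖b₂‖=1.565075; λ = 2/(‖b₁‖+‖b₂‖) = 0.638947, sign → tz>0 ⇒ λ=+0.638947
r₁ = λ·B[:,0] = (+0.82913,-0.22449,+0.51201); r₂ = λ·B[:,1] = (-0.00841,+0.91073,+0.41291)
r₃ = r₁×r₂ = (-0.55900,-0.34666,+0.75323); SVD([r₁ r₂ r₃]) → R = UVᵀ:
  R  [+0.82913 -0.00841 -0.55900]
  R  [-0.22449 +0.91073 -0.34666]
  R  [+0.51201 +0.41291 +0.75323]
t = (+0.00322, -0.01660, +0.63895) m
tr R = 2.493085; θ = arccos((tr R − 1)/2) = 0.727946 rad = 41.708°
axis k = ((R−Rᵀ)₃₂, (R−Rᵀ)₁₃, (R−Rᵀ)₂₁) / (2 sinθ) = (+0.570814, -0.804862, -0.162384)
rvec = θ·k = (+0.415522, -0.585896, -0.118207)

rvec=(0.4155, -0.5859, -0.1182) tvec=(0.0032, -0.0166, 0.6389)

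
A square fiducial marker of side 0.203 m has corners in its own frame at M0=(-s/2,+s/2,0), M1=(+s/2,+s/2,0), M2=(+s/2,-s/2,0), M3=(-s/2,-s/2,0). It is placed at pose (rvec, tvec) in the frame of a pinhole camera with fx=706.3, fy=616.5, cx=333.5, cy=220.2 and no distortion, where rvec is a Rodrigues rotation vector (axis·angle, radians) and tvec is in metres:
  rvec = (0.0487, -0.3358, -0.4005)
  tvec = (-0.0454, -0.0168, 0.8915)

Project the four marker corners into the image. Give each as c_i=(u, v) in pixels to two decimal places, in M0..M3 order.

c0=(256.20, 302.45) c1=(394.38, 244.61) c2=(337.03, 118.87) c3=(190.87, 168.90)

Intrinsics K: fx=706.3, fy=616.5, cx=333.5, cy=220.2
Marker side s = 0.203 m; corners in marker frame (Z=0):
  M0 = (-0.1015, +0.1015, 0)
  M1 = (+0.1015, +0.1015, 0)
  M2 = (+0.1015, -0.1015, 0)
  M3 = (-0.1015, -0.1015, 0)
rvec = (0.0487, -0.3358, -0.4005), |rvec| = θ = 0.52491 rad = 30.075°
Rodrigues: sinθ=0.50114, 1−cosθ=0.13463; R = I + sinθ·[k]× + (1−cosθ)·[k]×²:
    [+0.86653 +0.37437 -0.33012]
    [-0.39035 +0.92047 +0.01922]
    [+0.31106 +0.11221 +0.94374]
t = (-0.0454, -0.0168, 0.8915) m
M0: Pc = R·M0+t = (-0.09535, +0.11625, +0.87132); u = 706.3·(-0.09535)/0.87132 + 333.5 = 256.2049, v = 616.5·(+0.11625)/0.87132 + 220.2 = 302.4512
M1: Pc = R·M1+t = (+0.08055, +0.03701, +0.93446); u = 706.3·(+0.08055)/0.93446 + 333.5 = 394.3833, v = 616.5·(+0.03701)/0.93446 + 220.2 = 244.6147
M2: Pc = R·M2+t = (+0.00455, -0.14985, +0.91168); u = 706.3·(+0.00455)/0.91168 + 333.5 = 337.0281, v = 616.5·(-0.14985)/0.91168 + 220.2 = 118.8697
M3: Pc = R·M3+t = (-0.17135, -0.07061, +0.84854); u = 706.3·(-0.17135)/0.84854 + 333.5 = 190.8722, v = 616.5·(-0.07061)/0.84854 + 220.2 = 168.9012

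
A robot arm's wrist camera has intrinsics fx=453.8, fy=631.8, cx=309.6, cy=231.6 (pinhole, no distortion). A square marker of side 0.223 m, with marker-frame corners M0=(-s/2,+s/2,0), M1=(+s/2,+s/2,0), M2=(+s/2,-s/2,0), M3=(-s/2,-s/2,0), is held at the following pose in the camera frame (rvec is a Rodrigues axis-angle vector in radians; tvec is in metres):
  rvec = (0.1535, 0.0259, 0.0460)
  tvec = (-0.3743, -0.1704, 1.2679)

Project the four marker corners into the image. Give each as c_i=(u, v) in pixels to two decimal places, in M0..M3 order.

c0=(136.70, 199.38) c1=(214.83, 204.51) c2=(215.78, 92.34) c3=(135.52, 87.52)

Intrinsics K: fx=453.8, fy=631.8, cx=309.6, cy=231.6
Marker side s = 0.223 m; corners in marker frame (Z=0):
  M0 = (-0.1115, +0.1115, 0)
  M1 = (+0.1115, +0.1115, 0)
  M2 = (+0.1115, -0.1115, 0)
  M3 = (-0.1115, -0.1115, 0)
rvec = (0.1535, 0.0259, 0.0460), |rvec| = θ = 0.16232 rad = 9.300°
Rodrigues: sinθ=0.16161, 1−cosθ=0.01315; R = I + sinθ·[k]× + (1−cosθ)·[k]×²:
    [+0.99861 -0.04381 +0.02931]
    [+0.04778 +0.98719 -0.15223]
    [-0.02226 +0.15342 +0.98791]
t = (-0.3743, -0.1704, 1.2679) m
M0: Pc = R·M0+t = (-0.49053, -0.06566, +1.28749); u = 453.8·(-0.49053)/1.28749 + 309.6 = 136.7032, v = 631.8·(-0.06566)/1.28749 + 231.6 = 199.3811
M1: Pc = R·M1+t = (-0.26784, -0.05500, +1.28252); u = 453.8·(-0.26784)/1.28252 + 309.6 = 214.8291, v = 631.8·(-0.05500)/1.28252 + 231.6 = 204.5054
M2: Pc = R·M2+t = (-0.25807, -0.27514, +1.24831); u = 453.8·(-0.25807)/1.24831 + 309.6 = 215.7836, v = 631.8·(-0.27514)/1.24831 + 231.6 = 92.3431
M3: Pc = R·M3+t = (-0.48076, -0.28580, +1.25328); u = 453.8·(-0.48076)/1.25328 + 309.6 = 135.5212, v = 631.8·(-0.28580)/1.25328 + 231.6 = 87.5232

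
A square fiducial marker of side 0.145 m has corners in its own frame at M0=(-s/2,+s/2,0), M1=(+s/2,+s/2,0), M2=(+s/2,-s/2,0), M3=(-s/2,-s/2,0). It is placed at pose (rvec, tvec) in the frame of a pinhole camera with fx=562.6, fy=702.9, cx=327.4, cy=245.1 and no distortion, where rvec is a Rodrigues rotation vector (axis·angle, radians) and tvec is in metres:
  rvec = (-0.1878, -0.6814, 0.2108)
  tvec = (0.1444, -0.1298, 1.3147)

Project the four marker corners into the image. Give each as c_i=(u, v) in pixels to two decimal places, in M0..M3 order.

c0=(363.31, 201.13) c1=(407.02, 223.25) c2=(412.78, 152.54) c3=(370.64, 126.22)

Intrinsics K: fx=562.6, fy=702.9, cx=327.4, cy=245.1
Marker side s = 0.145 m; corners in marker frame (Z=0):
  M0 = (-0.0725, +0.0725, 0)
  M1 = (+0.0725, +0.0725, 0)
  M2 = (+0.0725, -0.0725, 0)
  M3 = (-0.0725, -0.0725, 0)
rvec = (-0.1878, -0.6814, 0.2108), |rvec| = θ = 0.73757 rad = 42.260°
Rodrigues: sinθ=0.67249, 1−cosθ=0.25990; R = I + sinθ·[k]× + (1−cosθ)·[k]×²:
    [+0.75695 -0.13107 -0.64019]
    [+0.25334 +0.96192 +0.10261]
    [+0.60236 -0.23985 +0.76133]
t = (0.1444, -0.1298, 1.3147) m
M0: Pc = R·M0+t = (+0.08002, -0.07843, +1.25364); u = 562.6·(+0.08002)/1.25364 + 327.4 = 363.3102, v = 702.9·(-0.07843)/1.25364 + 245.1 = 201.1267
M1: Pc = R·M1+t = (+0.18978, -0.04169, +1.34098); u = 562.6·(+0.18978)/1.34098 + 327.4 = 407.0196, v = 702.9·(-0.04169)/1.34098 + 245.1 = 223.2454
M2: Pc = R·M2+t = (+0.20878, -0.18117, +1.37576); u = 562.6·(+0.20878)/1.37576 + 327.4 = 412.7785, v = 702.9·(-0.18117)/1.37576 + 245.1 = 152.5358
M3: Pc = R·M3+t = (+0.09902, -0.21791, +1.28842); u = 562.6·(+0.09902)/1.28842 + 327.4 = 370.6394, v = 702.9·(-0.21791)/1.28842 + 245.1 = 126.2207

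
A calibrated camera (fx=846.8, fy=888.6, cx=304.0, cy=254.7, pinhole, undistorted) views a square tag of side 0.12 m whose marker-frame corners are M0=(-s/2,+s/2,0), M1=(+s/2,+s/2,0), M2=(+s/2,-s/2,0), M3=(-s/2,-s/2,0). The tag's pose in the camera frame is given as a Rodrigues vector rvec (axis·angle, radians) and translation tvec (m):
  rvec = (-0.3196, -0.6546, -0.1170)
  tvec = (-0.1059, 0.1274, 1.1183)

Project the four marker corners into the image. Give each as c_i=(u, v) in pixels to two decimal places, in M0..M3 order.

c0=(192.14, 408.46) c1=(269.70, 397.88) c2=(252.65, 308.08) c3=(176.12, 312.33)

Intrinsics K: fx=846.8, fy=888.6, cx=304.0, cy=254.7
Marker side s = 0.12 m; corners in marker frame (Z=0):
  M0 = (-0.0600, +0.0600, 0)
  M1 = (+0.0600, +0.0600, 0)
  M2 = (+0.0600, -0.0600, 0)
  M3 = (-0.0600, -0.0600, 0)
rvec = (-0.3196, -0.6546, -0.1170), |rvec| = θ = 0.73779 rad = 42.272°
Rodrigues: sinθ=0.67265, 1−cosθ=0.26004; R = I + sinθ·[k]× + (1−cosθ)·[k]×²:
    [+0.78875 +0.20662 -0.57894]
    [-0.00673 +0.94466 +0.32797]
    [+0.61467 -0.25480 +0.74650]
t = (-0.1059, 0.1274, 1.1183) m
M0: Pc = R·M0+t = (-0.14083, +0.18448, +1.06613); u = 846.8·(-0.14083)/1.06613 + 304.0 = 192.1439, v = 888.6·(+0.18448)/1.06613 + 254.7 = 408.4632
M1: Pc = R·M1+t = (-0.04618, +0.18368, +1.13989); u = 846.8·(-0.04618)/1.13989 + 304.0 = 269.6956, v = 888.6·(+0.18368)/1.13989 + 254.7 = 397.8843
M2: Pc = R·M2+t = (-0.07097, +0.07032, +1.17047); u = 846.8·(-0.07097)/1.17047 + 304.0 = 252.6540, v = 888.6·(+0.07032)/1.17047 + 254.7 = 308.0833
M3: Pc = R·M3+t = (-0.16562, +0.07112, +1.09671); u = 846.8·(-0.16562)/1.09671 + 304.0 = 176.1182, v = 888.6·(+0.07112)/1.09671 + 254.7 = 312.3275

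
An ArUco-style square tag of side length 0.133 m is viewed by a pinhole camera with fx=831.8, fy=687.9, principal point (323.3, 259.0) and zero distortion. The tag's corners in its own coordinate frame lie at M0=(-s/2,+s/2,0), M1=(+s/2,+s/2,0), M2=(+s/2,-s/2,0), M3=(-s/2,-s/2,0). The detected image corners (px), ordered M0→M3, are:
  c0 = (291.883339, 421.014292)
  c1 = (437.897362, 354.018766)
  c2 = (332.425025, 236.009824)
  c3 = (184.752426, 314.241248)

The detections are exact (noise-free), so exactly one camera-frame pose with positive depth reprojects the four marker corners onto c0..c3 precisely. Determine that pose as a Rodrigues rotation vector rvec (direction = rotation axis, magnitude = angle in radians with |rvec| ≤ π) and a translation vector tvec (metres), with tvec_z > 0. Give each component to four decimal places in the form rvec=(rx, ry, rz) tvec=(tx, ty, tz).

Intrinsics K: fx=831.8, fy=687.9, cx=323.3, cy=259.0
Marker side s = 0.133 m; corners in marker frame (Z=0):
  M0 = (-0.0665, +0.0665, 0)
  M1 = (+0.0665, +0.0665, 0)
  M2 = (+0.0665, -0.0665, 0)
  M3 = (-0.0665, -0.0665, 0)
Detected image corners:
  c0 = (291.883339, 421.014292) px
  c1 = (437.897362, 354.018766) px
  c2 = (332.425025, 236.009824) px
  c3 = (184.752426, 314.241248) px
Planar DLT: solve 8×8 A·h = b for H (H[2,2]=1):
  H  [+955.90784 +933.06990 +310.93645]
  H  [-702.05791 +985.71690 +334.06897]
  H  [-0.47475 +0.42860 +1.00000]
B = K⁻¹H; ‖b₁‖=1.647090, ‖b₂‖=1.647090; λ = 2/(‖b₁‖+‖b₂‖) = 0.607131, sign → tz>0 ⇒ λ=+0.607131
r₁ = λ·B[:,0] = (+0.80975,-0.51110,-0.28824); r₂ = λ·B[:,1] = (+0.57991,+0.77201,+0.26022)
r₃ = r₁×r₂ = (+0.08952,-0.37786,+0.92152); SVD([r₁ r₂ r₃]) → R = UVᵀ:
  R  [+0.80975 +0.57991 +0.08952]
  R  [-0.51110 +0.77201 -0.37786]
  R  [-0.28824 +0.26022 +0.92152]
t = (-0.00902, +0.06625, +0.60713) m
tr R = 2.503278; θ = arccos((tr R − 1)/2) = 0.720253 rad = 41.267°
axis k = ((R−Rᵀ)₃₂, (R−Rᵀ)₁₃, (R−Rᵀ)₂₁) / (2 sinθ) = (+0.483707, +0.286367, -0.827056)
rvec = θ·k = (+0.348391, +0.206256, -0.595690)

rvec=(0.3484, 0.2063, -0.5957) tvec=(-0.0090, 0.0663, 0.6071)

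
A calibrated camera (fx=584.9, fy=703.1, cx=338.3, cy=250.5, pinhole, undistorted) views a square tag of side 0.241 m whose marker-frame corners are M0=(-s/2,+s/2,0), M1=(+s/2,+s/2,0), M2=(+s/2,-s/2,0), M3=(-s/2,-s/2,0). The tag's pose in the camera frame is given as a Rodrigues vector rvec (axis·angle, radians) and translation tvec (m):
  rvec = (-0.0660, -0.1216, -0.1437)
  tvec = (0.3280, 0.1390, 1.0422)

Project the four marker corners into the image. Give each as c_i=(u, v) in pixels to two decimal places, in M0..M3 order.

c0=(468.62, 439.83) c1=(596.68, 411.99) c2=(573.92, 252.67) c3=(446.88, 275.47)

Intrinsics K: fx=584.9, fy=703.1, cx=338.3, cy=250.5
Marker side s = 0.241 m; corners in marker frame (Z=0):
  M0 = (-0.1205, +0.1205, 0)
  M1 = (+0.1205, +0.1205, 0)
  M2 = (+0.1205, -0.1205, 0)
  M3 = (-0.1205, -0.1205, 0)
rvec = (-0.0660, -0.1216, -0.1437), |rvec| = θ = 0.19948 rad = 11.429°
Rodrigues: sinθ=0.19816, 1−cosθ=0.01983; R = I + sinθ·[k]× + (1−cosθ)·[k]×²:
    [+0.98234 +0.14675 -0.11607]
    [-0.13875 +0.98754 +0.07427]
    [+0.12552 -0.05686 +0.99046]
t = (0.3280, 0.1390, 1.0422) m
M0: Pc = R·M0+t = (+0.22731, +0.27472, +1.02022); u = 584.9·(+0.22731)/1.02022 + 338.3 = 468.6188, v = 703.1·(+0.27472)/1.02022 + 250.5 = 439.8252
M1: Pc = R·M1+t = (+0.46406, +0.24128, +1.05047); u = 584.9·(+0.46406)/1.05047 + 338.3 = 596.6841, v = 703.1·(+0.24128)/1.05047 + 250.5 = 411.9921
M2: Pc = R·M2+t = (+0.42869, +0.00328, +1.06418); u = 584.9·(+0.42869)/1.06418 + 338.3 = 573.9189, v = 703.1·(+0.00328)/1.06418 + 250.5 = 252.6686
M3: Pc = R·M3+t = (+0.19194, +0.03672, +1.03393); u = 584.9·(+0.19194)/1.03393 + 338.3 = 446.8847, v = 703.1·(+0.03672)/1.03393 + 250.5 = 275.4713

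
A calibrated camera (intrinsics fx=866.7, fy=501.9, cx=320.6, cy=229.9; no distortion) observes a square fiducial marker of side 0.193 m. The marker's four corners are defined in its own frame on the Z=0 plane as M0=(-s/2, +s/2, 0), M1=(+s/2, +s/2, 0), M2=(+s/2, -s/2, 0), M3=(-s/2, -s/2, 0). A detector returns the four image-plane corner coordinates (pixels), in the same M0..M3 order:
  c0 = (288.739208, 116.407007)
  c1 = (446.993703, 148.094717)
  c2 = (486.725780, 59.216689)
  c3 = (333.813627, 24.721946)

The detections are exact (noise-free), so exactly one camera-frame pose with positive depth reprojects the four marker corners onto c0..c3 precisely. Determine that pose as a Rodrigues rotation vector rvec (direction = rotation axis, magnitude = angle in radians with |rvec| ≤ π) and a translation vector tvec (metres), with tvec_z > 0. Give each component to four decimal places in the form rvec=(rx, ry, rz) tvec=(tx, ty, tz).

Intrinsics K: fx=866.7, fy=501.9, cx=320.6, cy=229.9
Marker side s = 0.193 m; corners in marker frame (Z=0):
  M0 = (-0.0965, +0.0965, 0)
  M1 = (+0.0965, +0.0965, 0)
  M2 = (+0.0965, -0.0965, 0)
  M3 = (-0.0965, -0.0965, 0)
Detected image corners:
  c0 = (288.739208, 116.407007) px
  c1 = (446.993703, 148.094717) px
  c2 = (486.725780, 59.216689) px
  c3 = (333.813627, 24.721946) px
Planar DLT: solve 8×8 A·h = b for H (H[2,2]=1):
  H  [+886.02150 -266.83405 +390.86194]
  H  [+189.46604 +457.02240 +86.90788]
  H  [+0.20576 -0.12184 +1.00000]
B = K⁻¹H; ‖b₁‖=1.008874, ‖b₂‖=1.008874; λ = 2/(‖b₁‖+‖b₂‖) = 0.991204, sign → tz>0 ⇒ λ=+0.991204
r₁ = λ·B[:,0] = (+0.93786,+0.28076,+0.20395); r₂ = λ·B[:,1] = (-0.26049,+0.95789,-0.12077)
r₃ = r₁×r₂ = (-0.22926,+0.06013,+0.97150); SVD([r₁ r₂ r₃]) → R = UVᵀ:
  R  [+0.93786 -0.26049 -0.22926]
  R  [+0.28076 +0.95789 +0.06013]
  R  [+0.20395 -0.12077 +0.97150]
t = (+0.08036, -0.28240, +0.99120) m
tr R = 2.867258; θ = arccos((tr R − 1)/2) = 0.366384 rad = 20.992°
axis k = ((R−Rᵀ)₃₂, (R−Rᵀ)₁₃, (R−Rᵀ)₂₁) / (2 sinθ) = (-0.252483, -0.604634, +0.755427)
rvec = θ·k = (-0.092506, -0.221528, +0.276776)

rvec=(-0.0925, -0.2215, 0.2768) tvec=(0.0804, -0.2824, 0.9912)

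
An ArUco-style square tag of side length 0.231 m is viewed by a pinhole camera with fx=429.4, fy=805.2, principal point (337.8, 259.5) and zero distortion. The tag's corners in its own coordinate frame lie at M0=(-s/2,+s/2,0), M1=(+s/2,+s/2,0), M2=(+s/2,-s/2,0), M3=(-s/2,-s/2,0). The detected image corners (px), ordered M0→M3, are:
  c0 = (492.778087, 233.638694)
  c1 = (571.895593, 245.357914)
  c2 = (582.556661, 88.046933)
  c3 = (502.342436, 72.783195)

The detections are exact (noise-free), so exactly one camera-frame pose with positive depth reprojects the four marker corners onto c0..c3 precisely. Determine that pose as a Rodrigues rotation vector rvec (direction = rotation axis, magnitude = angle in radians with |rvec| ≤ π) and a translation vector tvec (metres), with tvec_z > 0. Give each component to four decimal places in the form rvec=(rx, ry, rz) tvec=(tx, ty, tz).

Intrinsics K: fx=429.4, fy=805.2, cx=337.8, cy=259.5
Marker side s = 0.231 m; corners in marker frame (Z=0):
  M0 = (-0.1155, +0.1155, 0)
  M1 = (+0.1155, +0.1155, 0)
  M2 = (+0.1155, -0.1155, 0)
  M3 = (-0.1155, -0.1155, 0)
Detected image corners:
  c0 = (492.778087, 233.638694) px
  c1 = (571.895593, 245.357914) px
  c2 = (582.556661, 88.046933) px
  c3 = (502.342436, 72.783195) px
Planar DLT: solve 8×8 A·h = b for H (H[2,2]=1):
  H  [+393.44898 -5.60816 +537.76771]
  H  [+72.80602 +699.96064 +160.68010]
  H  [+0.09043 +0.07107 +1.00000]
B = K⁻¹H; ‖b₁‖=0.852169, ‖b₂‖=0.852169; λ = 2/(‖b₁‖+‖b₂‖) = 1.173476, sign → tz>0 ⇒ λ=+1.173476
r₁ = λ·B[:,0] = (+0.99175,+0.07191,+0.10611); r₂ = λ·B[:,1] = (-0.08094,+0.99322,+0.08340)
r₃ = r₁×r₂ = (-0.09940,-0.09130,+0.99085); SVD([r₁ r₂ r₃]) → R = UVᵀ:
  R  [+0.99175 -0.08094 -0.09940]
  R  [+0.07191 +0.99322 -0.09130]
  R  [+0.10611 +0.08340 +0.99085]
t = (+0.54648, -0.14402, +1.17348) m
tr R = 2.975824; θ = arccos((tr R − 1)/2) = 0.155643 rad = 8.918°
axis k = ((R−Rᵀ)₃₂, (R−Rᵀ)₁₃, (R−Rᵀ)₂₁) / (2 sinθ) = (+0.563517, -0.662872, +0.493000)
rvec = θ·k = (+0.087707, -0.103171, +0.076732)

rvec=(0.0877, -0.1032, 0.0767) tvec=(0.5465, -0.1440, 1.1735)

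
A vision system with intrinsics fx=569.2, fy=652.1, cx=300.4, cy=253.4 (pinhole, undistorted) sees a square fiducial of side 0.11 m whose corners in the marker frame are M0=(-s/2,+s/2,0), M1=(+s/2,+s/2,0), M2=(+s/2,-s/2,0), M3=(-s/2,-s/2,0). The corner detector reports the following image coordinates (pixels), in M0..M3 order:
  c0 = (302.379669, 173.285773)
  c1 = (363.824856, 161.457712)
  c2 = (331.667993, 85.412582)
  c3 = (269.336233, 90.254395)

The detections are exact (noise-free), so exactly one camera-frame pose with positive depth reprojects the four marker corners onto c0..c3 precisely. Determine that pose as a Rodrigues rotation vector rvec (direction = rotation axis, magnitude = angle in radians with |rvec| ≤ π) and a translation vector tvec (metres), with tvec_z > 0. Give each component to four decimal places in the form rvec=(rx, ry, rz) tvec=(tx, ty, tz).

rvec=(-0.3373, -0.5959, -0.3300) tvec=(0.0236, -0.1496, 0.7707)

Intrinsics K: fx=569.2, fy=652.1, cx=300.4, cy=253.4
Marker side s = 0.11 m; corners in marker frame (Z=0):
  M0 = (-0.0550, +0.0550, 0)
  M1 = (+0.0550, +0.0550, 0)
  M2 = (+0.0550, -0.0550, 0)
  M3 = (-0.0550, -0.0550, 0)
Detected image corners:
  c0 = (302.379669, 173.285773) px
  c1 = (363.824856, 161.457712) px
  c2 = (331.667993, 85.412582) px
  c3 = (269.336233, 90.254395) px
Planar DLT: solve 8×8 A·h = b for H (H[2,2]=1):
  H  [+806.51427 +209.01222 +317.86539]
  H  [+22.91945 +686.61525 +126.82427]
  H  [+0.76966 -0.27519 +1.00000]
B = K⁻¹H; ‖b₁‖=1.297543, ‖b₂‖=1.297543; λ = 2/(‖b₁‖+‖b₂‖) = 0.770687, sign → tz>0 ⇒ λ=+0.770687
r₁ = λ·B[:,0] = (+0.77896,-0.20341,+0.59317); r₂ = λ·B[:,1] = (+0.39493,+0.89389,-0.21209)
r₃ = r₁×r₂ = (-0.48709,+0.39947,+0.77664); SVD([r₁ r₂ r₃]) → R = UVᵀ:
  R  [+0.77896 +0.39493 -0.48709]
  R  [-0.20341 +0.89389 +0.39947]
  R  [+0.59317 -0.21209 +0.77664]
t = (+0.02365, -0.14959, +0.77069) m
tr R = 2.449491; θ = arccos((tr R − 1)/2) = 0.760131 rad = 43.552°
axis k = ((R−Rᵀ)₃₂, (R−Rᵀ)₁₃, (R−Rᵀ)₂₁) / (2 sinθ) = (-0.443790, -0.783913, -0.434201)
rvec = θ·k = (-0.337339, -0.595877, -0.330050)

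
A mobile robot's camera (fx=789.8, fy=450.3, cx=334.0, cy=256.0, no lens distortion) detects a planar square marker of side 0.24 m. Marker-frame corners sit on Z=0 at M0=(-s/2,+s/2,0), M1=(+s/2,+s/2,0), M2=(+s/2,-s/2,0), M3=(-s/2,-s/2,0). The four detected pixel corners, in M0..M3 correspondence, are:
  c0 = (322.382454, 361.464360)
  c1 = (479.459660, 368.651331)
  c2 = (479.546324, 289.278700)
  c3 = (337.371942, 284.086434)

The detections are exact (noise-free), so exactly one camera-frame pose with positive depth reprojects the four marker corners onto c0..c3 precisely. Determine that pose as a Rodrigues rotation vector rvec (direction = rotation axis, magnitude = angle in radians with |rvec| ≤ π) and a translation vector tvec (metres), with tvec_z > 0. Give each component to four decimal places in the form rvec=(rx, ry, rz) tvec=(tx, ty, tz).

rvec=(-0.5670, 0.0741, 0.0829) tvec=(0.1132, 0.1919, 1.2729)

Intrinsics K: fx=789.8, fy=450.3, cx=334.0, cy=256.0
Marker side s = 0.24 m; corners in marker frame (Z=0):
  M0 = (-0.1200, +0.1200, 0)
  M1 = (+0.1200, +0.1200, 0)
  M2 = (+0.1200, -0.1200, 0)
  M3 = (-0.1200, -0.1200, 0)
Detected image corners:
  c0 = (322.382454, 361.464360) px
  c1 = (479.459660, 368.651331) px
  c2 = (479.546324, 289.278700) px
  c3 = (337.371942, 284.086434) px
Planar DLT: solve 8×8 A·h = b for H (H[2,2]=1):
  H  [+592.34676 -201.11593 +404.22428]
  H  [+1.79938 +190.09215 +323.87426]
  H  [-0.07298 -0.41868 +1.00000]
B = K⁻¹H; ‖b₁‖=0.785579, ‖b₂‖=0.785579; λ = 2/(‖b₁‖+‖b₂‖) = 1.272946, sign → tz>0 ⇒ λ=+1.272946
r₁ = λ·B[:,0] = (+0.99399,+0.05790,-0.09290); r₂ = λ·B[:,1] = (-0.09876,+0.84036,-0.53296)
r₃ = r₁×r₂ = (+0.04721,+0.53893,+0.84103); SVD([r₁ r₂ r₃]) → R = UVᵀ:
  R  [+0.99399 -0.09876 +0.04721]
  R  [+0.05790 +0.84036 +0.53893]
  R  [-0.09290 -0.53296 +0.84103]
t = (+0.11318, +0.19187, +1.27295) m
tr R = 2.675378; θ = arccos((tr R − 1)/2) = 0.577759 rad = 33.103°
axis k = ((R−Rᵀ)₃₂, (R−Rᵀ)₁₃, (R−Rᵀ)₂₁) / (2 sinθ) = (-0.981313, +0.128271, +0.143425)
rvec = θ·k = (-0.566962, +0.074109, +0.082865)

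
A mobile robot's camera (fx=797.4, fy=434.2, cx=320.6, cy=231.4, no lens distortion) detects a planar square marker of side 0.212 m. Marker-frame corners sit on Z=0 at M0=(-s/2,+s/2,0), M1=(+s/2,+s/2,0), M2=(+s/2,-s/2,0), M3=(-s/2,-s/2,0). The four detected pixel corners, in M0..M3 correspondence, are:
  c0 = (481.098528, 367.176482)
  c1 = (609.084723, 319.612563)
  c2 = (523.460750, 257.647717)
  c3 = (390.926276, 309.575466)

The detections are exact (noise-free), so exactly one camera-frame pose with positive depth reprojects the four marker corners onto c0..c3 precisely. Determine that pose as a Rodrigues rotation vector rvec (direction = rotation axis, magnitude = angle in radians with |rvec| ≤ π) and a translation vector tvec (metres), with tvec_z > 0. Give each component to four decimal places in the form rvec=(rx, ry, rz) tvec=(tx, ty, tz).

Intrinsics K: fx=797.4, fy=434.2, cx=320.6, cy=231.4
Marker side s = 0.212 m; corners in marker frame (Z=0):
  M0 = (-0.1060, +0.1060, 0)
  M1 = (+0.1060, +0.1060, 0)
  M2 = (+0.1060, -0.1060, 0)
  M3 = (-0.1060, -0.1060, 0)
Detected image corners:
  c0 = (481.098528, 367.176482) px
  c1 = (609.084723, 319.612563) px
  c2 = (523.460750, 257.647717) px
  c3 = (390.926276, 309.575466) px
Planar DLT: solve 8×8 A·h = b for H (H[2,2]=1):
  H  [+547.62758 +542.19000 +501.41074]
  H  [-275.98539 +361.56445 +314.65867]
  H  [-0.13273 +0.25427 +1.00000]
B = K⁻¹H; ‖b₁‖=0.940481, ‖b₂‖=0.940481; λ = 2/(‖b₁‖+‖b₂‖) = 1.063286, sign → tz>0 ⇒ λ=+1.063286
r₁ = λ·B[:,0] = (+0.78697,-0.60063,-0.14113); r₂ = λ·B[:,1] = (+0.61428,+0.74133,+0.27036)
r₃ = r₁×r₂ = (-0.05776,-0.29946,+0.95236); SVD([r₁ r₂ r₃]) → R = UVᵀ:
  R  [+0.78697 +0.61428 -0.05776]
  R  [-0.60063 +0.74133 -0.29946]
  R  [-0.14113 +0.27036 +0.95236]
t = (+0.24110, +0.20389, +1.06329) m
tr R = 2.480659; θ = arccos((tr R − 1)/2) = 0.737236 rad = 42.240°
axis k = ((R−Rᵀ)₃₂, (R−Rᵀ)₁₃, (R−Rᵀ)₂₁) / (2 sinθ) = (+0.423822, +0.062012, -0.903620)
rvec = θ·k = (+0.312457, +0.045718, -0.666181)

rvec=(0.3125, 0.0457, -0.6662) tvec=(0.2411, 0.2039, 1.0633)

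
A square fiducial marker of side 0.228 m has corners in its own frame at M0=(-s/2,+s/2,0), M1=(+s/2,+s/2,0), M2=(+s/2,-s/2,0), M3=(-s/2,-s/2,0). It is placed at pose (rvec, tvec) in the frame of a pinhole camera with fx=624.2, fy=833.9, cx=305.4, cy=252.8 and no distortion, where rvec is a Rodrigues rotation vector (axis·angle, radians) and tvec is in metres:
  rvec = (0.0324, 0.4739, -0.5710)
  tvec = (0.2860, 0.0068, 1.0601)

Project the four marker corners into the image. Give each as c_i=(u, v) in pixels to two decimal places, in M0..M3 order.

c0=(454.26, 375.30) c1=(574.29, 290.01) c2=(494.83, 132.09) c3=(384.35, 229.78)

Intrinsics K: fx=624.2, fy=833.9, cx=305.4, cy=252.8
Marker side s = 0.228 m; corners in marker frame (Z=0):
  M0 = (-0.1140, +0.1140, 0)
  M1 = (+0.1140, +0.1140, 0)
  M2 = (+0.1140, -0.1140, 0)
  M3 = (-0.1140, -0.1140, 0)
rvec = (0.0324, 0.4739, -0.5710), |rvec| = θ = 0.74275 rad = 42.556°
Rodrigues: sinθ=0.67631, 1−cosθ=0.26339; R = I + sinθ·[k]× + (1−cosθ)·[k]×²:
    [+0.73712 +0.52726 +0.42268]
    [-0.51260 +0.84384 -0.15869]
    [-0.44035 -0.09969 +0.89228]
t = (0.2860, 0.0068, 1.0601) m
M0: Pc = R·M0+t = (+0.26208, +0.16143, +1.09893); u = 624.2·(+0.26208)/1.09893 + 305.4 = 454.2606, v = 833.9·(+0.16143)/1.09893 + 252.8 = 375.2999
M1: Pc = R·M1+t = (+0.43014, +0.04456, +0.99854); u = 624.2·(+0.43014)/0.99854 + 305.4 = 574.2862, v = 833.9·(+0.04456)/0.99854 + 252.8 = 290.0141
M2: Pc = R·M2+t = (+0.30992, -0.14783, +1.02127); u = 624.2·(+0.30992)/1.02127 + 305.4 = 494.8261, v = 833.9·(-0.14783)/1.02127 + 252.8 = 132.0886
M3: Pc = R·M3+t = (+0.14186, -0.03096, +1.12166); u = 624.2·(+0.14186)/1.12166 + 305.4 = 384.3451, v = 833.9·(-0.03096)/1.12166 + 252.8 = 229.7819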